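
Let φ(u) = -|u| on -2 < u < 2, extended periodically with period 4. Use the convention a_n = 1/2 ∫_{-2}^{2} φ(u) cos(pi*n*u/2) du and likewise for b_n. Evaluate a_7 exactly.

a_7 = 1/2 ∫_{-2}^{2} φ(u) cos(7*pi*u/2) du.
φ is even and cos(7*pi*u/2) is even, so the integrand is even and a_7 = ∫_0^{2} φ(u) cos(7*pi*u/2) du.
Integrating by parts (boundary term plus one more integral), an antiderivative of (-u) cos(7*pi*u/2) is -2*u*sin(7*pi*u/2)/(7*pi) - 4*cos(7*pi*u/2)/(49*pi**2); evaluating from 0 to 2: ∫_{0}^{2} (-u) cos(7*pi*u/2) du = (4/(49*pi**2)) - (-4/(49*pi**2)) = 8/(49*pi**2).
Hence a_7 = 8/(49*pi**2).

8/(49*pi**2)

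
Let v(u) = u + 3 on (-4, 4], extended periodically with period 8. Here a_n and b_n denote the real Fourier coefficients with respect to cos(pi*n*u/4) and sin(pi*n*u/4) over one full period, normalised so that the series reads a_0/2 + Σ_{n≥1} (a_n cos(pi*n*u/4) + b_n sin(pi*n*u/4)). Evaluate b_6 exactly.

-4/(3*pi)

b_6 = 1/4 ∫_{-4}^{4} v(u) sin(3*pi*u/2) du.
Integrating by parts (boundary term plus one more integral), an antiderivative of (u + 3) sin(3*pi*u/2) is -2*u*cos(3*pi*u/2)/(3*pi) + 4*sin(3*pi*u/2)/(9*pi**2) - 2*cos(3*pi*u/2)/pi; evaluating from -4 to 4: ∫_{-4}^{4} (u + 3) sin(3*pi*u/2) du = (-14/(3*pi)) - (2/(3*pi)) = -16/(3*pi).
Hence b_6 = (1/4)·(-16/(3*pi)) = -4/(3*pi).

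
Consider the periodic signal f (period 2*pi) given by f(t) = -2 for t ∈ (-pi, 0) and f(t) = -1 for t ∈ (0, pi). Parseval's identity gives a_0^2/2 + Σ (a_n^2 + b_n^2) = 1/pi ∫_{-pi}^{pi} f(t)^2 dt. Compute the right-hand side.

1/pi ∫_{-pi}^{pi} f(t)^2 dt = 1/pi · (5*pi) = 5.

5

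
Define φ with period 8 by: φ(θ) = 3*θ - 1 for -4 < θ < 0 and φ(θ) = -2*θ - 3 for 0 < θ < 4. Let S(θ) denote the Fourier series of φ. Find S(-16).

-2

θ = -16 differs from θ = 0 by -2 full period(s), and the series is 8-periodic.
At θ = 0 the one-sided limits are φ(0^-) = -1 and φ(0^+) = -3.
By Dirichlet's theorem the series converges to their average, [(-1) + (-3)]/2 = -2.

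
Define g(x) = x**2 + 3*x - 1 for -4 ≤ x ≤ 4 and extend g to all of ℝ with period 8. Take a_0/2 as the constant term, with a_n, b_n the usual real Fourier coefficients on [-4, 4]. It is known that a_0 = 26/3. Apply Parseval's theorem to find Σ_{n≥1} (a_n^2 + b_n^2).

6368/45

Parseval: a_0^2/2 + Σ_{n≥1} (a_n^2+b_n^2) = 1/4 ∫_{-4}^{4} g(x)^2 dx = 2686/15.
Subtract a_0^2/2 = 338/9: Σ (a_n^2+b_n^2) = 6368/45.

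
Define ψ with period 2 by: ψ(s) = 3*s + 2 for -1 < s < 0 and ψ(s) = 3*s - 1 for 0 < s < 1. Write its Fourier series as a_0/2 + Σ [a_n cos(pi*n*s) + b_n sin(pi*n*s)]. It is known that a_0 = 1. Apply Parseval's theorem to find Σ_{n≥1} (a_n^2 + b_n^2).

Parseval: a_0^2/2 + Σ_{n≥1} (a_n^2+b_n^2) = ∫_{-1}^{1} ψ(s)^2 ds = 2.
Subtract a_0^2/2 = 1/2: Σ (a_n^2+b_n^2) = 3/2.

3/2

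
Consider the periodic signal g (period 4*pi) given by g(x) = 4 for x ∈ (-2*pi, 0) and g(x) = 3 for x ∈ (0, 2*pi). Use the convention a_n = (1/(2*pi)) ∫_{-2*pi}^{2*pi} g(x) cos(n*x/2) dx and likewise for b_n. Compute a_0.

a_0 = (1/(2*pi)) ∫_{-2*pi}^{2*pi} g(x) dx = (1/(2*pi)) · (14*pi) = 7.

7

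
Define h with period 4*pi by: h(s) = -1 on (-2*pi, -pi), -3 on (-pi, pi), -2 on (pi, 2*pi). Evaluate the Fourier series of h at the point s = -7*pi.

-5/2

s = -7*pi differs from s = pi by -2 full period(s), and the series is 4*pi-periodic.
At s = pi the one-sided limits are h(pi^-) = -3 and h(pi^+) = -2.
By Dirichlet's theorem the series converges to their average, [(-3) + (-2)]/2 = -5/2.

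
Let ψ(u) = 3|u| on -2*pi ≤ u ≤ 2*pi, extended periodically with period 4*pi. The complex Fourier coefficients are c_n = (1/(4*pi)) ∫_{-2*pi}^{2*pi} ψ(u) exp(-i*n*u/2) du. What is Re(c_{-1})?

-12/pi

Since ψ is real-valued, Re(c_{-1}) = (1/(4*pi)) ∫_{-2*pi}^{2*pi} ψ(u) cos(-u/2) du = a_{1}/2.
ψ is even and cos(-u/2) is even, so the integrand is even: ∫_{-2*pi}^{2*pi} ψ(u) cos(-u/2) du = 2∫_0^{2*pi} ψ(u) cos(-u/2) du.
Integrating by parts (boundary term plus one more integral), an antiderivative of (3*u) cos(-u/2) is 6*u*sin(u/2) + 12*cos(u/2); evaluating from 0 to 2*pi: ∫_{0}^{2*pi} (3*u) cos(-u/2) du = (-12) - (12) = -24.
So ∫_{-2*pi}^{2*pi} ψ(u) cos(-u/2) du = -48.
Hence Re(c_{-1}) = (1/(4*pi))·(-48) = -12/pi.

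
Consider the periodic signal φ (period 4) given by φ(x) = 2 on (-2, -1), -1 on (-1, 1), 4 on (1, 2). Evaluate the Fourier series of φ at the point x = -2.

x = -2 differs from x = 2 by -1 full period(s), and the series is 4-periodic.
At x = 2 the one-sided limits are φ(2^-) = 4 and φ(2^+) = 2.
By Dirichlet's theorem the series converges to their average, [(4) + (2)]/2 = 3.

3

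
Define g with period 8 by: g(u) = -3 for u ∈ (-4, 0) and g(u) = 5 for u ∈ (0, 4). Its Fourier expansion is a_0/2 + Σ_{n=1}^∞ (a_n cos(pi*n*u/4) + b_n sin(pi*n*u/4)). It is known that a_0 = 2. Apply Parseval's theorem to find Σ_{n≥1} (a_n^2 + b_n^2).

32

Parseval: a_0^2/2 + Σ_{n≥1} (a_n^2+b_n^2) = 1/4 ∫_{-4}^{4} g(u)^2 du = 34.
Subtract a_0^2/2 = 2: Σ (a_n^2+b_n^2) = 32.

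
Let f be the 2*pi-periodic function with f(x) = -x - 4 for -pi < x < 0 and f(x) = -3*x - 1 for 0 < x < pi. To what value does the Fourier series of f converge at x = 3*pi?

-pi - 5/2

x = 3*pi differs from x = -pi by 2 full period(s), and the series is 2*pi-periodic.
At x = -pi the one-sided limits are f(-pi^-) = -3*pi - 1 and f(-pi^+) = -4 + pi.
By Dirichlet's theorem the series converges to their average, [(-3*pi - 1) + (-4 + pi)]/2 = -pi - 5/2.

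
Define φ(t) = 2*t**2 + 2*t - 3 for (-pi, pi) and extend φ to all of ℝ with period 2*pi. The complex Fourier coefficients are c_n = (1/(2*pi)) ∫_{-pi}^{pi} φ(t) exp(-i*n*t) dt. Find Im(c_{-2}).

-1

Since φ is real-valued, Im(c_{-2}) = -(1/(2*pi)) ∫_{-pi}^{pi} φ(t) sin(-2*t) dt = b_{2}/2.
Integrating by parts twice (tabular method), an antiderivative of (2*t**2 + 2*t - 3) sin(-2*t) is t**2*cos(2*t) - t*sin(2*t) + t*cos(2*t) - sin(2*t)/2 - 2*cos(2*t); evaluating from -pi to pi: ∫_{-pi}^{pi} (2*t**2 + 2*t - 3) sin(-2*t) dt = (-2 + pi + pi**2) - (-pi - 2 + pi**2) = 2*pi.
Hence Im(c_{-2}) = (-1/(2*pi))·(2*pi) = -1.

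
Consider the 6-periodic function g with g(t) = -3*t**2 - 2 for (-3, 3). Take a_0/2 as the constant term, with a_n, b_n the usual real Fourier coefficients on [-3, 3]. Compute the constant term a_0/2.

a_0 = 1/3 ∫_{-3}^{3} g(t) dt = 1/3 · (-66) = -22.
So the constant term a_0/2 = -11.

-11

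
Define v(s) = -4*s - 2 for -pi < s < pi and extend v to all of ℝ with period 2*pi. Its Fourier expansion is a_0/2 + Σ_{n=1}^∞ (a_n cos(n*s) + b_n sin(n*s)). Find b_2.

4

b_2 = 1/pi ∫_{-pi}^{pi} v(s) sin(2*s) ds.
Integrating by parts (boundary term plus one more integral), an antiderivative of (-4*s - 2) sin(2*s) is 2*s*cos(2*s) - sin(2*s) + cos(2*s); evaluating from -pi to pi: ∫_{-pi}^{pi} (-4*s - 2) sin(2*s) ds = (1 + 2*pi) - (1 - 2*pi) = 4*pi.
Hence b_2 = (1/pi)·(4*pi) = 4.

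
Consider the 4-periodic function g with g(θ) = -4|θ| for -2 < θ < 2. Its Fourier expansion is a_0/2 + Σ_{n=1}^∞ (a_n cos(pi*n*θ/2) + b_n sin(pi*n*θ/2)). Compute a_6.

a_6 = 1/2 ∫_{-2}^{2} g(θ) cos(3*pi*θ) dθ.
g is even and cos(3*pi*θ) is even, so the integrand is even and a_6 = ∫_0^{2} g(θ) cos(3*pi*θ) dθ.
Integrating by parts (boundary term plus one more integral), an antiderivative of (-4*θ) cos(3*pi*θ) is -4*θ*sin(3*pi*θ)/(3*pi) - 4*cos(3*pi*θ)/(9*pi**2); evaluating from 0 to 2: ∫_{0}^{2} (-4*θ) cos(3*pi*θ) dθ = (-4/(9*pi**2)) - (-4/(9*pi**2)) = 0.
Hence a_6 = 0.

0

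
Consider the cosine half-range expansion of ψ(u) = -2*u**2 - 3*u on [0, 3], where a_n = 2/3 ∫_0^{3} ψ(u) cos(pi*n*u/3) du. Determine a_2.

a_2 = 2/3 ∫_0^{3} (-2*u**2 - 3*u) cos(2*pi*u/3) du.
Integrating by parts twice (tabular method), an antiderivative of (-2*u**2 - 3*u) cos(2*pi*u/3) is -3*u**2*sin(2*pi*u/3)/pi - 9*u*sin(2*pi*u/3)/(2*pi) - 9*u*cos(2*pi*u/3)/pi**2 + 27*sin(2*pi*u/3)/(2*pi**3) - 27*cos(2*pi*u/3)/(4*pi**2); evaluating from 0 to 3: ∫_{0}^{3} (-2*u**2 - 3*u) cos(2*pi*u/3) du = (-135/(4*pi**2)) - (-27/(4*pi**2)) = -27/pi**2.
Hence a_2 = (2/3)·(-27/pi**2) = -18/pi**2.

-18/pi**2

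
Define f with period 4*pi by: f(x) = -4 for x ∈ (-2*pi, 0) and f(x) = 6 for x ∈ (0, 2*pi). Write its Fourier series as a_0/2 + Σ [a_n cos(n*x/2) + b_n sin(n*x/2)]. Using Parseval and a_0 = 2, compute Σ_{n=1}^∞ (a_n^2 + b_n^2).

Parseval: a_0^2/2 + Σ_{n≥1} (a_n^2+b_n^2) = (1/(2*pi)) ∫_{-2*pi}^{2*pi} f(x)^2 dx = 52.
Subtract a_0^2/2 = 2: Σ (a_n^2+b_n^2) = 50.

50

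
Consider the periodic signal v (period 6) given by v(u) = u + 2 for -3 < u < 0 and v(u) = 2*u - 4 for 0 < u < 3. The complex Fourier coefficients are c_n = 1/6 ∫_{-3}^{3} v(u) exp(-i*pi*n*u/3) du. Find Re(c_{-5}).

Since v is real-valued, Re(c_{-5}) = 1/6 ∫_{-3}^{3} v(u) cos(-5*pi*u/3) du = a_{5}/2.
Split the integral at the breakpoints.
Integrating by parts (boundary term plus one more integral), an antiderivative of (u + 2) cos(-5*pi*u/3) is 3*u*sin(5*pi*u/3)/(5*pi) + 6*sin(5*pi*u/3)/(5*pi) + 9*cos(5*pi*u/3)/(25*pi**2); evaluating from -3 to 0: ∫_{-3}^{0} (u + 2) cos(-5*pi*u/3) du = (9/(25*pi**2)) - (-9/(25*pi**2)) = 18/(25*pi**2).
Integrating by parts (boundary term plus one more integral), an antiderivative of (2*u - 4) cos(-5*pi*u/3) is 6*u*sin(5*pi*u/3)/(5*pi) - 12*sin(5*pi*u/3)/(5*pi) + 18*cos(5*pi*u/3)/(25*pi**2); evaluating from 0 to 3: ∫_{0}^{3} (2*u - 4) cos(-5*pi*u/3) du = (-18/(25*pi**2)) - (18/(25*pi**2)) = -36/(25*pi**2).
So ∫_{-3}^{3} v(u) cos(-5*pi*u/3) du = -18/(25*pi**2).
Hence Re(c_{-5}) = (1/6)·(-18/(25*pi**2)) = -3/(25*pi**2).

-3/(25*pi**2)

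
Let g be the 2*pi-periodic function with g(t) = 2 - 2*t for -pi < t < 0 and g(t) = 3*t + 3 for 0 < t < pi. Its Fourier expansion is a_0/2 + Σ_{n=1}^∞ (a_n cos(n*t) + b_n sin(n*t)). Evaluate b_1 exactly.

(2 + pi)/pi

b_1 = 1/pi ∫_{-pi}^{pi} g(t) sin(t) dt.
Split the integral at the breakpoints.
Integrating by parts (boundary term plus one more integral), an antiderivative of (2 - 2*t) sin(t) is 2*t*cos(t) - 2*sin(t) - 2*cos(t); evaluating from -pi to 0: ∫_{-pi}^{0} (2 - 2*t) sin(t) dt = (-2) - (2 + 2*pi) = -2*pi - 4.
Integrating by parts (boundary term plus one more integral), an antiderivative of (3*t + 3) sin(t) is -3*t*cos(t) + 3*sin(t) - 3*cos(t); evaluating from 0 to pi: ∫_{0}^{pi} (3*t + 3) sin(t) dt = (3 + 3*pi) - (-3) = 6 + 3*pi.
Summing the pieces and multiplying by (1/pi) gives b_1 = (2 + pi)/pi.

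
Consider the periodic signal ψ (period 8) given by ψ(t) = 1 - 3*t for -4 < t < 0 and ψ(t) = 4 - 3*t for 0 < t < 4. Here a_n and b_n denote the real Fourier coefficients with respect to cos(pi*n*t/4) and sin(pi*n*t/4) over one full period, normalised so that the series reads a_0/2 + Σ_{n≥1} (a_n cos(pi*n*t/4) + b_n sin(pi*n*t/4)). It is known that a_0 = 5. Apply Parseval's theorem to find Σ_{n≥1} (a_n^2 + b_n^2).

129/2

Parseval: a_0^2/2 + Σ_{n≥1} (a_n^2+b_n^2) = 1/4 ∫_{-4}^{4} ψ(t)^2 dt = 77.
Subtract a_0^2/2 = 25/2: Σ (a_n^2+b_n^2) = 129/2.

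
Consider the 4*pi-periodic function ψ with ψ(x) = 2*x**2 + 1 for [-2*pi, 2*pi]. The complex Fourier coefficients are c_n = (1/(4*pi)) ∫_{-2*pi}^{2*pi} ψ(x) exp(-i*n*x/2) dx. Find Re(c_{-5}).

-16/25

Since ψ is real-valued, Re(c_{-5}) = (1/(4*pi)) ∫_{-2*pi}^{2*pi} ψ(x) cos(-5*x/2) dx = a_{5}/2.
ψ is even and cos(-5*x/2) is even, so the integrand is even: ∫_{-2*pi}^{2*pi} ψ(x) cos(-5*x/2) dx = 2∫_0^{2*pi} ψ(x) cos(-5*x/2) dx.
Integrating by parts twice (tabular method), an antiderivative of (2*x**2 + 1) cos(-5*x/2) is 4*x**2*sin(5*x/2)/5 + 16*x*cos(5*x/2)/25 + 18*sin(5*x/2)/125; evaluating from 0 to 2*pi: ∫_{0}^{2*pi} (2*x**2 + 1) cos(-5*x/2) dx = (-32*pi/25) - (0) = -32*pi/25.
So ∫_{-2*pi}^{2*pi} ψ(x) cos(-5*x/2) dx = -64*pi/25.
Hence Re(c_{-5}) = (1/(4*pi))·(-64*pi/25) = -16/25.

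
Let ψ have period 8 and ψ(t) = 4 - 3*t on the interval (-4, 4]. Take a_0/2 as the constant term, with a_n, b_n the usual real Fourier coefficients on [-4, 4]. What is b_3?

-8/pi

b_3 = 1/4 ∫_{-4}^{4} ψ(t) sin(3*pi*t/4) dt.
Integrating by parts (boundary term plus one more integral), an antiderivative of (4 - 3*t) sin(3*pi*t/4) is 4*t*cos(3*pi*t/4)/pi - 16*sin(3*pi*t/4)/(3*pi**2) - 16*cos(3*pi*t/4)/(3*pi); evaluating from -4 to 4: ∫_{-4}^{4} (4 - 3*t) sin(3*pi*t/4) dt = (-32/(3*pi)) - (64/(3*pi)) = -32/pi.
Hence b_3 = (1/4)·(-32/pi) = -8/pi.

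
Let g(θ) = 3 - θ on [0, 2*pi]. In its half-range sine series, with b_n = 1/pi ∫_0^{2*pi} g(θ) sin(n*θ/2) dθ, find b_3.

b_3 = 1/pi ∫_0^{2*pi} (3 - θ) sin(3*θ/2) dθ.
Integrating by parts (boundary term plus one more integral), an antiderivative of (3 - θ) sin(3*θ/2) is 2*θ*cos(3*θ/2)/3 - 4*sin(3*θ/2)/9 - 2*cos(3*θ/2); evaluating from 0 to 2*pi: ∫_{0}^{2*pi} (3 - θ) sin(3*θ/2) dθ = (2 - 4*pi/3) - (-2) = 4 - 4*pi/3.
Hence b_3 = (1/pi)·(4 - 4*pi/3) = -4/3 + 4/pi.

-4/3 + 4/pi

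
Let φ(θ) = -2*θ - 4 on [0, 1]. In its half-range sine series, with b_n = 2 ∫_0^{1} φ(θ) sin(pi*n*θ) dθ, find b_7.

b_7 = 2 ∫_0^{1} (-2*θ - 4) sin(7*pi*θ) dθ.
Integrating by parts (boundary term plus one more integral), an antiderivative of (-2*θ - 4) sin(7*pi*θ) is 2*θ*cos(7*pi*θ)/(7*pi) - 2*sin(7*pi*θ)/(49*pi**2) + 4*cos(7*pi*θ)/(7*pi); evaluating from 0 to 1: ∫_{0}^{1} (-2*θ - 4) sin(7*pi*θ) dθ = (-6/(7*pi)) - (4/(7*pi)) = -10/(7*pi).
Hence b_7 = 2·(-10/(7*pi)) = -20/(7*pi).

-20/(7*pi)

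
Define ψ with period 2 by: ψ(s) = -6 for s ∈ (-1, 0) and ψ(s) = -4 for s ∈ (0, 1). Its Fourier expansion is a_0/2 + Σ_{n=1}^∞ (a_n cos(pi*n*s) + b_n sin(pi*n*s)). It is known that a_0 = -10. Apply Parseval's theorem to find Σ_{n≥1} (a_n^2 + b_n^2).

Parseval: a_0^2/2 + Σ_{n≥1} (a_n^2+b_n^2) = ∫_{-1}^{1} ψ(s)^2 ds = 52.
Subtract a_0^2/2 = 50: Σ (a_n^2+b_n^2) = 2.

2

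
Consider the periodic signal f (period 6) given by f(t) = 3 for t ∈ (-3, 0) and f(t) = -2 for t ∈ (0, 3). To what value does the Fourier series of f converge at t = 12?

t = 12 differs from t = 0 by 2 full period(s), and the series is 6-periodic.
At t = 0 the one-sided limits are f(0^-) = 3 and f(0^+) = -2.
By Dirichlet's theorem the series converges to their average, [(3) + (-2)]/2 = 1/2.

1/2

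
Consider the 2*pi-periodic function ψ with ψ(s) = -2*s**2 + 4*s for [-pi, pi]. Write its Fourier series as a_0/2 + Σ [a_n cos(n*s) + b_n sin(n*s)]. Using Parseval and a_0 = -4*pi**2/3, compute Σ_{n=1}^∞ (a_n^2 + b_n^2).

Parseval: a_0^2/2 + Σ_{n≥1} (a_n^2+b_n^2) = 1/pi ∫_{-pi}^{pi} ψ(s)^2 ds = 8*pi**2*(20 + 3*pi**2)/15.
Subtract a_0^2/2 = 8*pi**4/9: Σ (a_n^2+b_n^2) = 32*pi**2*(pi**2 + 15)/45.

32*pi**2*(pi**2 + 15)/45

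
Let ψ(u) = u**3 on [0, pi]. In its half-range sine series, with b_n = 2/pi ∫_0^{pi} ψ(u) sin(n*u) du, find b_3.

-4/9 + 2*pi**2/3

b_3 = 2/pi ∫_0^{pi} (u**3) sin(3*u) du.
Integrating by parts three times (tabular method), an antiderivative of (u**3) sin(3*u) is -u**3*cos(3*u)/3 + u**2*sin(3*u)/3 + 2*u*cos(3*u)/9 - 2*sin(3*u)/27; evaluating from 0 to pi: ∫_{0}^{pi} (u**3) sin(3*u) du = (pi*(-2 + 3*pi**2)/9) - (0) = pi*(-2 + 3*pi**2)/9.
Hence b_3 = (2/pi)·(pi*(-2 + 3*pi**2)/9) = -4/9 + 2*pi**2/3.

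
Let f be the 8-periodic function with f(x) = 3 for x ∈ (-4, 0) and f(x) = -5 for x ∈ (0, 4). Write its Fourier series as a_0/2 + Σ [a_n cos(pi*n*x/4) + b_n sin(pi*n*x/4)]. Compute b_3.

-16/(3*pi)

b_3 = 1/4 ∫_{-4}^{4} f(x) sin(3*pi*x/4) dx.
Split the integral at the breakpoints.
Directly, an antiderivative of (3) sin(3*pi*x/4) is -4*cos(3*pi*x/4)/pi; evaluating from -4 to 0: ∫_{-4}^{0} (3) sin(3*pi*x/4) dx = (-4/pi) - (4/pi) = -8/pi.
Directly, an antiderivative of (-5) sin(3*pi*x/4) is 20*cos(3*pi*x/4)/(3*pi); evaluating from 0 to 4: ∫_{0}^{4} (-5) sin(3*pi*x/4) dx = (-20/(3*pi)) - (20/(3*pi)) = -40/(3*pi).
Summing the pieces and multiplying by (1/4) gives b_3 = -16/(3*pi).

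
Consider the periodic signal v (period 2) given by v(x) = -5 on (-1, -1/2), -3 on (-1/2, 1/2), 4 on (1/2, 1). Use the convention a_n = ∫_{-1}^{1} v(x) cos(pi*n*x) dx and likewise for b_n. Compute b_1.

9/pi

b_1 = ∫_{-1}^{1} v(x) sin(pi*x) dx.
Split the integral at the breakpoints.
Directly, an antiderivative of (-5) sin(pi*x) is 5*cos(pi*x)/pi; evaluating from -1 to -1/2: ∫_{-1}^{-1/2} (-5) sin(pi*x) dx = (0) - (-5/pi) = 5/pi.
Directly, an antiderivative of (-3) sin(pi*x) is 3*cos(pi*x)/pi; evaluating from -1/2 to 1/2: ∫_{-1/2}^{1/2} (-3) sin(pi*x) dx = (0) - (0) = 0.
Directly, an antiderivative of (4) sin(pi*x) is -4*cos(pi*x)/pi; evaluating from 1/2 to 1: ∫_{1/2}^{1} (4) sin(pi*x) dx = (4/pi) - (0) = 4/pi.
Summing the pieces gives b_1 = 9/pi.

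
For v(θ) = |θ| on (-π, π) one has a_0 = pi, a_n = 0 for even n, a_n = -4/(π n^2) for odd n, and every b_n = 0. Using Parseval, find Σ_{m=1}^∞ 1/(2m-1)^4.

pi**4/96

Parseval: a_0^2/2 + Σ a_n^2 = (1/π) ∫_{-π}^{π} v(θ)^2 dθ = 2*pi**2/3.
Subtract a_0^2/2 = pi**2/2: Σ a_n^2 = pi**2/6.
Only odd n contribute, with a_n^2 = 16/(π^2 n^4), so Σ_{m≥1} 1/(2m-1)^4 = π^2·(pi**2/6)/16 = pi**4/96.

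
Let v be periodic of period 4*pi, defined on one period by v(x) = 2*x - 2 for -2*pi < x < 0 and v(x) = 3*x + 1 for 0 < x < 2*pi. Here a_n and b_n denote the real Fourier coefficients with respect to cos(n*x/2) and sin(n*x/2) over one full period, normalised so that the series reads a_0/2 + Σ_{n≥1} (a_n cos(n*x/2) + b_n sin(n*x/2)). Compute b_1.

6/pi + 10

b_1 = (1/(2*pi)) ∫_{-2*pi}^{2*pi} v(x) sin(x/2) dx.
Split the integral at the breakpoints.
Integrating by parts (boundary term plus one more integral), an antiderivative of (2*x - 2) sin(x/2) is -4*x*cos(x/2) + 8*sin(x/2) + 4*cos(x/2); evaluating from -2*pi to 0: ∫_{-2*pi}^{0} (2*x - 2) sin(x/2) dx = (4) - (-8*pi - 4) = 8 + 8*pi.
Integrating by parts (boundary term plus one more integral), an antiderivative of (3*x + 1) sin(x/2) is -6*x*cos(x/2) + 12*sin(x/2) - 2*cos(x/2); evaluating from 0 to 2*pi: ∫_{0}^{2*pi} (3*x + 1) sin(x/2) dx = (2 + 12*pi) - (-2) = 4 + 12*pi.
Summing the pieces and multiplying by (1/(2*pi)) gives b_1 = 6/pi + 10.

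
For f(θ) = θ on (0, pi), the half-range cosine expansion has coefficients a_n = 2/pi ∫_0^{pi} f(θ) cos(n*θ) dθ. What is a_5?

a_5 = 2/pi ∫_0^{pi} (θ) cos(5*θ) dθ.
Integrating by parts (boundary term plus one more integral), an antiderivative of (θ) cos(5*θ) is θ*sin(5*θ)/5 + cos(5*θ)/25; evaluating from 0 to pi: ∫_{0}^{pi} (θ) cos(5*θ) dθ = (-1/25) - (1/25) = -2/25.
Hence a_5 = (2/pi)·(-2/25) = -4/(25*pi).

-4/(25*pi)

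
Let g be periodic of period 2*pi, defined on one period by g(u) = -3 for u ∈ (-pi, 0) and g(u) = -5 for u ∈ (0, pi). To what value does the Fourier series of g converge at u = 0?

-4

At u = 0 the one-sided limits are g(0^-) = -3 and g(0^+) = -5.
By Dirichlet's theorem the series converges to their average, [(-3) + (-5)]/2 = -4.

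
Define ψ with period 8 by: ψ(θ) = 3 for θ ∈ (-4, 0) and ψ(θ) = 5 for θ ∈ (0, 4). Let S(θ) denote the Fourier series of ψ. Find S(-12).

θ = -12 differs from θ = 4 by -2 full period(s), and the series is 8-periodic.
At θ = 4 the one-sided limits are ψ(4^-) = 5 and ψ(4^+) = 3.
By Dirichlet's theorem the series converges to their average, [(5) + (3)]/2 = 4.

4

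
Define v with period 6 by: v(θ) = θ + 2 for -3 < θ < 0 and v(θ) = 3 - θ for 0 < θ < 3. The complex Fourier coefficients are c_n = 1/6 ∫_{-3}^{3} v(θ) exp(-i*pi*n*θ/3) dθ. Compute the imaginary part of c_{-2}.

0

Since v is real-valued, Im(c_{-2}) = -1/6 ∫_{-3}^{3} v(θ) sin(-2*pi*θ/3) dθ = b_{2}/2.
Split the integral at the breakpoints.
Integrating by parts (boundary term plus one more integral), an antiderivative of (θ + 2) sin(-2*pi*θ/3) is 3*θ*cos(2*pi*θ/3)/(2*pi) - 9*sin(2*pi*θ/3)/(4*pi**2) + 3*cos(2*pi*θ/3)/pi; evaluating from -3 to 0: ∫_{-3}^{0} (θ + 2) sin(-2*pi*θ/3) dθ = (3/pi) - (-3/(2*pi)) = 9/(2*pi).
Integrating by parts (boundary term plus one more integral), an antiderivative of (3 - θ) sin(-2*pi*θ/3) is -3*θ*cos(2*pi*θ/3)/(2*pi) + 9*sin(2*pi*θ/3)/(4*pi**2) + 9*cos(2*pi*θ/3)/(2*pi); evaluating from 0 to 3: ∫_{0}^{3} (3 - θ) sin(-2*pi*θ/3) dθ = (0) - (9/(2*pi)) = -9/(2*pi).
So ∫_{-3}^{3} v(θ) sin(-2*pi*θ/3) dθ = 0.
Hence Im(c_{-2}) = (-1/6)·(0) = 0.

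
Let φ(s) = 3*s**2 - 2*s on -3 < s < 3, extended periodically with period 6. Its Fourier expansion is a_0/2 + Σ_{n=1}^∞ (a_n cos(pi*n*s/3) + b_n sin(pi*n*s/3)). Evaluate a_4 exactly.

a_4 = 1/3 ∫_{-3}^{3} φ(s) cos(4*pi*s/3) ds.
Integrating by parts twice (tabular method), an antiderivative of (3*s**2 - 2*s) cos(4*pi*s/3) is 9*s**2*sin(4*pi*s/3)/(4*pi) - 3*s*sin(4*pi*s/3)/(2*pi) + 27*s*cos(4*pi*s/3)/(8*pi**2) - 81*sin(4*pi*s/3)/(32*pi**3) - 9*cos(4*pi*s/3)/(8*pi**2); evaluating from -3 to 3: ∫_{-3}^{3} (3*s**2 - 2*s) cos(4*pi*s/3) ds = (9/pi**2) - (-45/(4*pi**2)) = 81/(4*pi**2).
Hence a_4 = (1/3)·(81/(4*pi**2)) = 27/(4*pi**2).

27/(4*pi**2)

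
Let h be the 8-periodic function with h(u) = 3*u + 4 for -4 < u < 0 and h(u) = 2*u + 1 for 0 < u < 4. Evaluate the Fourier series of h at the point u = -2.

-2

h is continuous at u = -2 with value -2, so the series converges to -2 there.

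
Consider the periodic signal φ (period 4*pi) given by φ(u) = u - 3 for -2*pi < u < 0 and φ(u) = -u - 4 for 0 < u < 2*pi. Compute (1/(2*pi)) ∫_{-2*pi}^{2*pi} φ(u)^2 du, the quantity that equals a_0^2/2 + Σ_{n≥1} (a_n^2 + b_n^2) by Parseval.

(1/(2*pi)) ∫_{-2*pi}^{2*pi} φ(u)^2 du = (1/(2*pi)) · (2*pi*(75 + 8*pi**2 + 42*pi)/3) = 25 + 8*pi**2/3 + 14*pi.

25 + 8*pi**2/3 + 14*pi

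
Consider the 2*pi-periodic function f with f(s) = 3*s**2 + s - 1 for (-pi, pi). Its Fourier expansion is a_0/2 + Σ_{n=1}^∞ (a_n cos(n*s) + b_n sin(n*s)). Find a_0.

a_0 = 1/pi ∫_{-pi}^{pi} f(s) ds = 1/pi · (2*pi*(-1 + pi**2)) = -2 + 2*pi**2.

-2 + 2*pi**2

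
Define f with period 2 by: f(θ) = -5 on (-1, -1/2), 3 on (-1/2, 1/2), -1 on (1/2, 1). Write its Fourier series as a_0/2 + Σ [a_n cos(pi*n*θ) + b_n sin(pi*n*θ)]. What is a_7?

a_7 = ∫_{-1}^{1} f(θ) cos(7*pi*θ) dθ.
Split the integral at the breakpoints.
Directly, an antiderivative of (-5) cos(7*pi*θ) is -5*sin(7*pi*θ)/(7*pi); evaluating from -1 to -1/2: ∫_{-1}^{-1/2} (-5) cos(7*pi*θ) dθ = (-5/(7*pi)) - (0) = -5/(7*pi).
Directly, an antiderivative of (3) cos(7*pi*θ) is 3*sin(7*pi*θ)/(7*pi); evaluating from -1/2 to 1/2: ∫_{-1/2}^{1/2} (3) cos(7*pi*θ) dθ = (-3/(7*pi)) - (3/(7*pi)) = -6/(7*pi).
Directly, an antiderivative of (-1) cos(7*pi*θ) is -sin(7*pi*θ)/(7*pi); evaluating from 1/2 to 1: ∫_{1/2}^{1} (-1) cos(7*pi*θ) dθ = (0) - (1/(7*pi)) = -1/(7*pi).
Summing the pieces gives a_7 = -12/(7*pi).

-12/(7*pi)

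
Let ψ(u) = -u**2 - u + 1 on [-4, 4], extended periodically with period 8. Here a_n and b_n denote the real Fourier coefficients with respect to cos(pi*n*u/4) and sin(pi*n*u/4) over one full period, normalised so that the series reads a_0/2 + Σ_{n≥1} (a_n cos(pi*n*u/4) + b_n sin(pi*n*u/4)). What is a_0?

-26/3

a_0 = 1/4 ∫_{-4}^{4} ψ(u) du = 1/4 · (-104/3) = -26/3.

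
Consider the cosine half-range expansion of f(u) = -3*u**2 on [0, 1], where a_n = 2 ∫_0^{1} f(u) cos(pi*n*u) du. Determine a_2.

a_2 = 2 ∫_0^{1} (-3*u**2) cos(2*pi*u) du.
Integrating by parts twice (tabular method), an antiderivative of (-3*u**2) cos(2*pi*u) is -3*u**2*sin(2*pi*u)/(2*pi) - 3*u*cos(2*pi*u)/(2*pi**2) + 3*sin(2*pi*u)/(4*pi**3); evaluating from 0 to 1: ∫_{0}^{1} (-3*u**2) cos(2*pi*u) du = (-3/(2*pi**2)) - (0) = -3/(2*pi**2).
Hence a_2 = 2·(-3/(2*pi**2)) = -3/pi**2.

-3/pi**2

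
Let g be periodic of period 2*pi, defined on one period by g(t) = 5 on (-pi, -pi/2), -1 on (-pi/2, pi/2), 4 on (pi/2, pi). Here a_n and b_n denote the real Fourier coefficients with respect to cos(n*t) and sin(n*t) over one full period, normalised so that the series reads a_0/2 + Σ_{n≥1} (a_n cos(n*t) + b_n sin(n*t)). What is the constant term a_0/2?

7/4

a_0 = 1/pi ∫_{-pi}^{pi} g(t) dt = 1/pi · (7*pi/2) = 7/2.
So the constant term a_0/2 = 7/4.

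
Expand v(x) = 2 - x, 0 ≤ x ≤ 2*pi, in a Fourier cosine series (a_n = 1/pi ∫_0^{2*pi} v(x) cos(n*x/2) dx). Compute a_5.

a_5 = 1/pi ∫_0^{2*pi} (2 - x) cos(5*x/2) dx.
Integrating by parts (boundary term plus one more integral), an antiderivative of (2 - x) cos(5*x/2) is -2*x*sin(5*x/2)/5 + 4*sin(5*x/2)/5 - 4*cos(5*x/2)/25; evaluating from 0 to 2*pi: ∫_{0}^{2*pi} (2 - x) cos(5*x/2) dx = (4/25) - (-4/25) = 8/25.
Hence a_5 = (1/pi)·(8/25) = 8/(25*pi).

8/(25*pi)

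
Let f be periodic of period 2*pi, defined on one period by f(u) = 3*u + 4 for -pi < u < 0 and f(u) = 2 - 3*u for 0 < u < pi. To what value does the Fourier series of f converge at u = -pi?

At u = -pi the one-sided limits are f(-pi^-) = 2 - 3*pi and f(-pi^+) = 4 - 3*pi.
By Dirichlet's theorem the series converges to their average, [(2 - 3*pi) + (4 - 3*pi)]/2 = 3 - 3*pi.

3 - 3*pi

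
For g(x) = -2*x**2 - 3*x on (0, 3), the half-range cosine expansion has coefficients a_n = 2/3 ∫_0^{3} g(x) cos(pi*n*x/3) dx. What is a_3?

12/pi**2

a_3 = 2/3 ∫_0^{3} (-2*x**2 - 3*x) cos(pi*x) dx.
Integrating by parts twice (tabular method), an antiderivative of (-2*x**2 - 3*x) cos(pi*x) is -2*x**2*sin(pi*x)/pi - 3*x*sin(pi*x)/pi - 4*x*cos(pi*x)/pi**2 + 4*sin(pi*x)/pi**3 - 3*cos(pi*x)/pi**2; evaluating from 0 to 3: ∫_{0}^{3} (-2*x**2 - 3*x) cos(pi*x) dx = (15/pi**2) - (-3/pi**2) = 18/pi**2.
Hence a_3 = (2/3)·(18/pi**2) = 12/pi**2.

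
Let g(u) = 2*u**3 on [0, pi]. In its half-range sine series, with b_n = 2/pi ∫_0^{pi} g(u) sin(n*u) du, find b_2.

3 - 2*pi**2

b_2 = 2/pi ∫_0^{pi} (2*u**3) sin(2*u) du.
Integrating by parts three times (tabular method), an antiderivative of (2*u**3) sin(2*u) is -u**3*cos(2*u) + 3*u**2*sin(2*u)/2 + 3*u*cos(2*u)/2 - 3*sin(2*u)/4; evaluating from 0 to pi: ∫_{0}^{pi} (2*u**3) sin(2*u) du = (pi*(3/2 - pi**2)) - (0) = pi*(3/2 - pi**2).
Hence b_2 = (2/pi)·(pi*(3/2 - pi**2)) = 3 - 2*pi**2.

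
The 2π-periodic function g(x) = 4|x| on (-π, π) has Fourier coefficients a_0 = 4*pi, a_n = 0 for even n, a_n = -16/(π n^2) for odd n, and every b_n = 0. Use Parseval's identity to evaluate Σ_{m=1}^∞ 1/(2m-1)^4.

Parseval: a_0^2/2 + Σ a_n^2 = (1/π) ∫_{-π}^{π} g(x)^2 dx = 32*pi**2/3.
Subtract a_0^2/2 = 8*pi**2: Σ a_n^2 = 8*pi**2/3.
Only odd n contribute, with a_n^2 = 256/(π^2 n^4), so Σ_{m≥1} 1/(2m-1)^4 = π^2·(8*pi**2/3)/256 = pi**4/96.

pi**4/96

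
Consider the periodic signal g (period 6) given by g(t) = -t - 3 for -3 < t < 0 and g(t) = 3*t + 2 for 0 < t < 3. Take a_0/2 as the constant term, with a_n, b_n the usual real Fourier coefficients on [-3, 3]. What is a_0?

5

a_0 = 1/3 ∫_{-3}^{3} g(t) dt = 1/3 · (15) = 5.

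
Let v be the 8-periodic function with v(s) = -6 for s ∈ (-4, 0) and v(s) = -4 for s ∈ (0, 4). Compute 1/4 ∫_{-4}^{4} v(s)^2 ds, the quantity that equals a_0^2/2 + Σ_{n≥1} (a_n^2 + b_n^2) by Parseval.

1/4 ∫_{-4}^{4} v(s)^2 ds = 1/4 · (208) = 52.

52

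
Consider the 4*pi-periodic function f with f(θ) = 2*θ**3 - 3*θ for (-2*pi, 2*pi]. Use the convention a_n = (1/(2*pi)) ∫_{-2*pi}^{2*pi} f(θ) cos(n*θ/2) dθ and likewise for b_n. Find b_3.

-100/9 + 32*pi**2/3

b_3 = (1/(2*pi)) ∫_{-2*pi}^{2*pi} f(θ) sin(3*θ/2) dθ.
f is odd and sin(3*θ/2) is odd, so the integrand is even and b_3 = 1/pi ∫_0^{2*pi} f(θ) sin(3*θ/2) dθ.
Integrating by parts three times (tabular method), an antiderivative of (2*θ**3 - 3*θ) sin(3*θ/2) is -4*θ**3*cos(3*θ/2)/3 + 8*θ**2*sin(3*θ/2)/3 + 50*θ*cos(3*θ/2)/9 - 100*sin(3*θ/2)/27; evaluating from 0 to 2*pi: ∫_{0}^{2*pi} (2*θ**3 - 3*θ) sin(3*θ/2) dθ = (4*pi*(-25 + 24*pi**2)/9) - (0) = 4*pi*(-25 + 24*pi**2)/9.
Hence b_3 = (1/pi)·(4*pi*(-25 + 24*pi**2)/9) = -100/9 + 32*pi**2/3.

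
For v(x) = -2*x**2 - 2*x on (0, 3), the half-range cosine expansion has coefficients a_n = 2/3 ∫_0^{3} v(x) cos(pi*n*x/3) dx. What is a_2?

-18/pi**2

a_2 = 2/3 ∫_0^{3} (-2*x**2 - 2*x) cos(2*pi*x/3) dx.
Integrating by parts twice (tabular method), an antiderivative of (-2*x**2 - 2*x) cos(2*pi*x/3) is -3*x**2*sin(2*pi*x/3)/pi - 3*x*sin(2*pi*x/3)/pi - 9*x*cos(2*pi*x/3)/pi**2 + 27*sin(2*pi*x/3)/(2*pi**3) - 9*cos(2*pi*x/3)/(2*pi**2); evaluating from 0 to 3: ∫_{0}^{3} (-2*x**2 - 2*x) cos(2*pi*x/3) dx = (-63/(2*pi**2)) - (-9/(2*pi**2)) = -27/pi**2.
Hence a_2 = (2/3)·(-27/pi**2) = -18/pi**2.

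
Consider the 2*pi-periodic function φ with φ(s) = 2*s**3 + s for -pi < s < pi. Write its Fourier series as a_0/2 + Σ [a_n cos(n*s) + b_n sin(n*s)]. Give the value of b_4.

-pi**2 - 1/8

b_4 = 1/pi ∫_{-pi}^{pi} φ(s) sin(4*s) ds.
φ is odd and sin(4*s) is odd, so the integrand is even and b_4 = 2/pi ∫_0^{pi} φ(s) sin(4*s) ds.
Integrating by parts three times (tabular method), an antiderivative of (2*s**3 + s) sin(4*s) is -s**3*cos(4*s)/2 + 3*s**2*sin(4*s)/8 - s*cos(4*s)/16 + sin(4*s)/64; evaluating from 0 to pi: ∫_{0}^{pi} (2*s**3 + s) sin(4*s) ds = (-pi**3/2 - pi/16) - (0) = -pi**3/2 - pi/16.
Hence b_4 = (2/pi)·(-pi**3/2 - pi/16) = -pi**2 - 1/8.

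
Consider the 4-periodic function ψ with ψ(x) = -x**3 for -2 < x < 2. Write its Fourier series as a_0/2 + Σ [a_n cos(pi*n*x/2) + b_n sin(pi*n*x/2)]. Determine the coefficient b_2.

b_2 = 1/2 ∫_{-2}^{2} ψ(x) sin(pi*x) dx.
ψ is odd and sin(pi*x) is odd, so the integrand is even and b_2 = ∫_0^{2} ψ(x) sin(pi*x) dx.
Integrating by parts three times (tabular method), an antiderivative of (-x**3) sin(pi*x) is x**3*cos(pi*x)/pi - 3*x**2*sin(pi*x)/pi**2 - 6*x*cos(pi*x)/pi**3 + 6*sin(pi*x)/pi**4; evaluating from 0 to 2: ∫_{0}^{2} (-x**3) sin(pi*x) dx = (-12/pi**3 + 8/pi) - (0) = -12/pi**3 + 8/pi.
Hence b_2 = -12/pi**3 + 8/pi.

-12/pi**3 + 8/pi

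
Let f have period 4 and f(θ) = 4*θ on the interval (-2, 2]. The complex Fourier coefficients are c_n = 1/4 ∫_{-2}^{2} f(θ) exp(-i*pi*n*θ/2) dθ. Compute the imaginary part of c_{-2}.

-4/pi

Since f is real-valued, Im(c_{-2}) = -1/4 ∫_{-2}^{2} f(θ) sin(-pi*θ) dθ = b_{2}/2.
f is odd and sin(-pi*θ) is odd, so the integrand is even: ∫_{-2}^{2} f(θ) sin(-pi*θ) dθ = 2∫_0^{2} f(θ) sin(-pi*θ) dθ.
Integrating by parts (boundary term plus one more integral), an antiderivative of (4*θ) sin(-pi*θ) is 4*θ*cos(pi*θ)/pi - 4*sin(pi*θ)/pi**2; evaluating from 0 to 2: ∫_{0}^{2} (4*θ) sin(-pi*θ) dθ = (8/pi) - (0) = 8/pi.
So ∫_{-2}^{2} f(θ) sin(-pi*θ) dθ = 16/pi.
Hence Im(c_{-2}) = (-1/4)·(16/pi) = -4/pi.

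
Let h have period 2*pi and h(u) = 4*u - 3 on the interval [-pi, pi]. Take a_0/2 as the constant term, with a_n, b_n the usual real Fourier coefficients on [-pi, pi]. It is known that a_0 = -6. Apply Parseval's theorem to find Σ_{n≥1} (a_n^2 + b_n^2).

Parseval: a_0^2/2 + Σ_{n≥1} (a_n^2+b_n^2) = 1/pi ∫_{-pi}^{pi} h(u)^2 du = 18 + 32*pi**2/3.
Subtract a_0^2/2 = 18: Σ (a_n^2+b_n^2) = 32*pi**2/3.

32*pi**2/3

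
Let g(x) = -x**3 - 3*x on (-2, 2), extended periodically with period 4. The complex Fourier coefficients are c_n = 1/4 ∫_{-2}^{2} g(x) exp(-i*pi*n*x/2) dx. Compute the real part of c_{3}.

Since g is real-valued, Re(c_{3}) = 1/4 ∫_{-2}^{2} g(x) cos(3*pi*x/2) dx = a_{3}/2.
(g is odd, so the integrand is odd over a symmetric interval and the integral vanishes.)

0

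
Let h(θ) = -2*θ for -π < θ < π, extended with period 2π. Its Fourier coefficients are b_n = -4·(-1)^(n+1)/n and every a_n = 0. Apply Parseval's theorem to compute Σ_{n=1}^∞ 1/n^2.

Parseval: Σ b_n^2 = (1/π) ∫_{-π}^{π} h(θ)^2 dθ = 8*pi**2/3.
Σ b_n^2 = Σ 16/n^2, so Σ 1/n^2 = (8*pi**2/3)/16 = pi**2/6.

pi**2/6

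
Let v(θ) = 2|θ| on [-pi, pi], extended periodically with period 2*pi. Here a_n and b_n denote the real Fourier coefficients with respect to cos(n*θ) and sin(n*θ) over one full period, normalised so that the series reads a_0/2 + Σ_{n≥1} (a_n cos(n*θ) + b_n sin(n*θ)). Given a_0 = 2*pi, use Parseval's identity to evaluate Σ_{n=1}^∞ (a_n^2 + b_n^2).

Parseval: a_0^2/2 + Σ_{n≥1} (a_n^2+b_n^2) = 1/pi ∫_{-pi}^{pi} v(θ)^2 dθ = 8*pi**2/3.
Subtract a_0^2/2 = 2*pi**2: Σ (a_n^2+b_n^2) = 2*pi**2/3.

2*pi**2/3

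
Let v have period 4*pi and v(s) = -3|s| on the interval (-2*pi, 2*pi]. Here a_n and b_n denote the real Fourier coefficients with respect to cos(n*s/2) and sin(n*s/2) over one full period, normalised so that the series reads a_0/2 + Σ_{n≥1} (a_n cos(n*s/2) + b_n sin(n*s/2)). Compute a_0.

a_0 = (1/(2*pi)) ∫_{-2*pi}^{2*pi} v(s) ds = (1/(2*pi)) · (-12*pi**2) = -6*pi.

-6*pi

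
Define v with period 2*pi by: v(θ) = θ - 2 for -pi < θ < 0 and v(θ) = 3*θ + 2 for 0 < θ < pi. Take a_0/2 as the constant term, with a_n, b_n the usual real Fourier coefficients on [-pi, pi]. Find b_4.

b_4 = 1/pi ∫_{-pi}^{pi} v(θ) sin(4*θ) dθ.
Split the integral at the breakpoints.
Integrating by parts (boundary term plus one more integral), an antiderivative of (θ - 2) sin(4*θ) is -θ*cos(4*θ)/4 + sin(4*θ)/16 + cos(4*θ)/2; evaluating from -pi to 0: ∫_{-pi}^{0} (θ - 2) sin(4*θ) dθ = (1/2) - (1/2 + pi/4) = -pi/4.
Integrating by parts (boundary term plus one more integral), an antiderivative of (3*θ + 2) sin(4*θ) is -3*θ*cos(4*θ)/4 + 3*sin(4*θ)/16 - cos(4*θ)/2; evaluating from 0 to pi: ∫_{0}^{pi} (3*θ + 2) sin(4*θ) dθ = (-3*pi/4 - 1/2) - (-1/2) = -3*pi/4.
Summing the pieces and multiplying by (1/pi) gives b_4 = -1.

-1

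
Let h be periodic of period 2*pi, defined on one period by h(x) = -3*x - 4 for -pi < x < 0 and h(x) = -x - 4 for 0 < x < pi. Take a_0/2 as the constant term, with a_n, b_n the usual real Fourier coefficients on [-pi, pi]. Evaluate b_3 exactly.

b_3 = 1/pi ∫_{-pi}^{pi} h(x) sin(3*x) dx.
Split the integral at the breakpoints.
Integrating by parts (boundary term plus one more integral), an antiderivative of (-3*x - 4) sin(3*x) is x*cos(3*x) - sin(3*x)/3 + 4*cos(3*x)/3; evaluating from -pi to 0: ∫_{-pi}^{0} (-3*x - 4) sin(3*x) dx = (4/3) - (-4/3 + pi) = 8/3 - pi.
Integrating by parts (boundary term plus one more integral), an antiderivative of (-x - 4) sin(3*x) is x*cos(3*x)/3 - sin(3*x)/9 + 4*cos(3*x)/3; evaluating from 0 to pi: ∫_{0}^{pi} (-x - 4) sin(3*x) dx = (-4/3 - pi/3) - (4/3) = -8/3 - pi/3.
Summing the pieces and multiplying by (1/pi) gives b_3 = -4/3.

-4/3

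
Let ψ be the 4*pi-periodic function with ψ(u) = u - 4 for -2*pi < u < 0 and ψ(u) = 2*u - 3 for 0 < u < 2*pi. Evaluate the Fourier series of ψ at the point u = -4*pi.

-7/2

u = -4*pi differs from u = 0 by -1 full period(s), and the series is 4*pi-periodic.
At u = 0 the one-sided limits are ψ(0^-) = -4 and ψ(0^+) = -3.
By Dirichlet's theorem the series converges to their average, [(-4) + (-3)]/2 = -7/2.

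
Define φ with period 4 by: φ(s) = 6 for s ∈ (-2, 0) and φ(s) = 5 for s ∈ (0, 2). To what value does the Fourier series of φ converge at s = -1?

6

φ is continuous at s = -1 with value 6, so the series converges to 6 there.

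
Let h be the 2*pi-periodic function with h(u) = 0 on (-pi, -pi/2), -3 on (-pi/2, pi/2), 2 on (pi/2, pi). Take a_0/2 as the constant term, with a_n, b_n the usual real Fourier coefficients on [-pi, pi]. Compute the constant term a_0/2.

a_0 = 1/pi ∫_{-pi}^{pi} h(u) du = 1/pi · (-2*pi) = -2.
So the constant term a_0/2 = -1.

-1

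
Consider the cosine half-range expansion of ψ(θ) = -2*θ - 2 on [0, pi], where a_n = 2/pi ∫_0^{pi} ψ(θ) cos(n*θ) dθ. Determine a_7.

8/(49*pi)

a_7 = 2/pi ∫_0^{pi} (-2*θ - 2) cos(7*θ) dθ.
Integrating by parts (boundary term plus one more integral), an antiderivative of (-2*θ - 2) cos(7*θ) is -2*θ*sin(7*θ)/7 - 2*sin(7*θ)/7 - 2*cos(7*θ)/49; evaluating from 0 to pi: ∫_{0}^{pi} (-2*θ - 2) cos(7*θ) dθ = (2/49) - (-2/49) = 4/49.
Hence a_7 = (2/pi)·(4/49) = 8/(49*pi).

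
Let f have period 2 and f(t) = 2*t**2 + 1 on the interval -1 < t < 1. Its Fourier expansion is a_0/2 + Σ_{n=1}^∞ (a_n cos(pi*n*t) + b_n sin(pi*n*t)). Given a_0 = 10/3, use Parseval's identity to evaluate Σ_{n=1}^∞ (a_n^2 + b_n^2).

32/45

Parseval: a_0^2/2 + Σ_{n≥1} (a_n^2+b_n^2) = ∫_{-1}^{1} f(t)^2 dt = 94/15.
Subtract a_0^2/2 = 50/9: Σ (a_n^2+b_n^2) = 32/45.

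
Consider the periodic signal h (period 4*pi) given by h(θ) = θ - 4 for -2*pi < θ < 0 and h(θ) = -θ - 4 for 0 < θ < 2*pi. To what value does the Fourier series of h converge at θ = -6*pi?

θ = -6*pi differs from θ = -2*pi by -1 full period(s), and the series is 4*pi-periodic.
h is continuous at θ = -2*pi with value -2*pi - 4, so the series converges to -2*pi - 4 there.

-2*pi - 4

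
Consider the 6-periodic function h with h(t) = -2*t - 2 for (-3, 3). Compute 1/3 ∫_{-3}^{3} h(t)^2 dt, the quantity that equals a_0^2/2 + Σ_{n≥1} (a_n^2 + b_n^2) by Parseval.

32

1/3 ∫_{-3}^{3} h(t)^2 dt = 1/3 · (96) = 32.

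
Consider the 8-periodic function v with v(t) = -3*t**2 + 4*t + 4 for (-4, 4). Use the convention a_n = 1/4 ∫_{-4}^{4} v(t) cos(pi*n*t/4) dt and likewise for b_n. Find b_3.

b_3 = 1/4 ∫_{-4}^{4} v(t) sin(3*pi*t/4) dt.
Integrating by parts twice (tabular method), an antiderivative of (-3*t**2 + 4*t + 4) sin(3*pi*t/4) is 4*t**2*cos(3*pi*t/4)/pi - 32*t*sin(3*pi*t/4)/(3*pi**2) - 16*t*cos(3*pi*t/4)/(3*pi) + 64*sin(3*pi*t/4)/(9*pi**2) - 16*cos(3*pi*t/4)/(3*pi) - 128*cos(3*pi*t/4)/(9*pi**3); evaluating from -4 to 4: ∫_{-4}^{4} (-3*t**2 + 4*t + 4) sin(3*pi*t/4) dt = (16*(8 - 21*pi**2)/(9*pi**3)) - (-80/pi + 128/(9*pi**3)) = 128/(3*pi).
Hence b_3 = (1/4)·(128/(3*pi)) = 32/(3*pi).

32/(3*pi)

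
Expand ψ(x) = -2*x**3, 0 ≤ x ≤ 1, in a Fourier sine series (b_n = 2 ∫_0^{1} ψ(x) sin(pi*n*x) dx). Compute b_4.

(-3/8 + pi**2)/pi**3

b_4 = 2 ∫_0^{1} (-2*x**3) sin(4*pi*x) dx.
Integrating by parts three times (tabular method), an antiderivative of (-2*x**3) sin(4*pi*x) is x**3*cos(4*pi*x)/(2*pi) - 3*x**2*sin(4*pi*x)/(8*pi**2) - 3*x*cos(4*pi*x)/(16*pi**3) + 3*sin(4*pi*x)/(64*pi**4); evaluating from 0 to 1: ∫_{0}^{1} (-2*x**3) sin(4*pi*x) dx = ((-3 + 8*pi**2)/(16*pi**3)) - (0) = (-3 + 8*pi**2)/(16*pi**3).
Hence b_4 = 2·((-3 + 8*pi**2)/(16*pi**3)) = (-3/8 + pi**2)/pi**3.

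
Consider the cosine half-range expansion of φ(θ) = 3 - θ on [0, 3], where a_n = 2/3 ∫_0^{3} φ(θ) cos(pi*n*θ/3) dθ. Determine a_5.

a_5 = 2/3 ∫_0^{3} (3 - θ) cos(5*pi*θ/3) dθ.
Integrating by parts (boundary term plus one more integral), an antiderivative of (3 - θ) cos(5*pi*θ/3) is -3*θ*sin(5*pi*θ/3)/(5*pi) + 9*sin(5*pi*θ/3)/(5*pi) - 9*cos(5*pi*θ/3)/(25*pi**2); evaluating from 0 to 3: ∫_{0}^{3} (3 - θ) cos(5*pi*θ/3) dθ = (9/(25*pi**2)) - (-9/(25*pi**2)) = 18/(25*pi**2).
Hence a_5 = (2/3)·(18/(25*pi**2)) = 12/(25*pi**2).

12/(25*pi**2)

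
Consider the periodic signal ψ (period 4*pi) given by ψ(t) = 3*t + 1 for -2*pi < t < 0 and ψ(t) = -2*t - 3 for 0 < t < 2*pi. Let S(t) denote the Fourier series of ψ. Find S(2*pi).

-5*pi - 1

t = 2*pi differs from t = -2*pi by 1 full period(s), and the series is 4*pi-periodic.
At t = -2*pi the one-sided limits are ψ(-2*pi^-) = -4*pi - 3 and ψ(-2*pi^+) = 1 - 6*pi.
By Dirichlet's theorem the series converges to their average, [(-4*pi - 3) + (1 - 6*pi)]/2 = -5*pi - 1.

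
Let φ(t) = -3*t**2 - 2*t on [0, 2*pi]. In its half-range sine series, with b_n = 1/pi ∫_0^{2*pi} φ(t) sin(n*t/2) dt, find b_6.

4/3 + 4*pi

b_6 = 1/pi ∫_0^{2*pi} (-3*t**2 - 2*t) sin(3*t) dt.
Integrating by parts twice (tabular method), an antiderivative of (-3*t**2 - 2*t) sin(3*t) is t**2*cos(3*t) - 2*t*sin(3*t)/3 + 2*t*cos(3*t)/3 - 2*sin(3*t)/9 - 2*cos(3*t)/9; evaluating from 0 to 2*pi: ∫_{0}^{2*pi} (-3*t**2 - 2*t) sin(3*t) dt = (-2/9 + 4*pi/3 + 4*pi**2) - (-2/9) = 4*pi*(1 + 3*pi)/3.
Hence b_6 = (1/pi)·(4*pi*(1 + 3*pi)/3) = 4/3 + 4*pi.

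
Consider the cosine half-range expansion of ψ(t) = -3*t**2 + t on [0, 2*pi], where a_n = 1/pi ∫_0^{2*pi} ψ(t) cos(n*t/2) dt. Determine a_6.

a_6 = 1/pi ∫_0^{2*pi} (-3*t**2 + t) cos(3*t) dt.
Integrating by parts twice (tabular method), an antiderivative of (-3*t**2 + t) cos(3*t) is -t**2*sin(3*t) + t*sin(3*t)/3 - 2*t*cos(3*t)/3 + 2*sin(3*t)/9 + cos(3*t)/9; evaluating from 0 to 2*pi: ∫_{0}^{2*pi} (-3*t**2 + t) cos(3*t) dt = (1/9 - 4*pi/3) - (1/9) = -4*pi/3.
Hence a_6 = (1/pi)·(-4*pi/3) = -4/3.

-4/3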